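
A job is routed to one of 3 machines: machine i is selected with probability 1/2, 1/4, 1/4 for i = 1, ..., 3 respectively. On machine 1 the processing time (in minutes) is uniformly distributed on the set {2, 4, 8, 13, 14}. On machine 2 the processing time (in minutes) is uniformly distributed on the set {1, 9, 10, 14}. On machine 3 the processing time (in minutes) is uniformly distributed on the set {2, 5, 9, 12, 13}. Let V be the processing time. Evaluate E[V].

E[V | machine 1] = (2+4+8+13+14)/5 = 41/5.
E[V | machine 2] = (1+9+10+14)/4 = 17/2.
E[V | machine 3] = (2+5+9+12+13)/5 = 41/5.
By the law of total expectation,
E[V] = (1/2)·(41/5) + (1/4)·(17/2) + (1/4)·(41/5) = 331/40.

331/40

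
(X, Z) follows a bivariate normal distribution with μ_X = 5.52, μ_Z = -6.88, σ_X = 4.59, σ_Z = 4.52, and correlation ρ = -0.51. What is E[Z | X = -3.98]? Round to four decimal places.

For a bivariate normal, E[Z | X=x] = μ_Z + ρ·(σ_Z/σ_X)·(x − μ_X).
E[Z | X=-3.98] = -6.88 + (-0.51)·(4.52/4.59)·(-3.98 − (5.52)) = -6.88 + (-0.50222)·(-9.5) = -2.1089.

-2.1089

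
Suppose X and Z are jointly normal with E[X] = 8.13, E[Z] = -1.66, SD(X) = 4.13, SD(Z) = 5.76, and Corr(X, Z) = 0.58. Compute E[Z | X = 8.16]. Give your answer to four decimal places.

-1.6357

The regression of Z on X has slope ρ·σ_Z/σ_X and passes through (μ_X, μ_Z).
E[Z | X=8.16] = -1.66 + (0.58)·(5.76/4.13)·(8.16 − (8.13)) = -1.66 + (0.80891)·(0.03) = -1.6357.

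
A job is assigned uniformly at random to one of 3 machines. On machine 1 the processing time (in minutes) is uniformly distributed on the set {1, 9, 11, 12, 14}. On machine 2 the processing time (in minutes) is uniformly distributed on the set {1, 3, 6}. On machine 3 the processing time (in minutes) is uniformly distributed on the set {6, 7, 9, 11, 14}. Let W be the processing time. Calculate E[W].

332/45

E[W | machine 1] = (1+9+11+12+14)/5 = 47/5.
E[W | machine 2] = (1+3+6)/3 = 10/3.
E[W | machine 3] = (6+7+9+11+14)/5 = 47/5.
By the law of total expectation,
E[W] = (1/3)·(47/5) + (1/3)·(10/3) + (1/3)·(47/5) = 332/45.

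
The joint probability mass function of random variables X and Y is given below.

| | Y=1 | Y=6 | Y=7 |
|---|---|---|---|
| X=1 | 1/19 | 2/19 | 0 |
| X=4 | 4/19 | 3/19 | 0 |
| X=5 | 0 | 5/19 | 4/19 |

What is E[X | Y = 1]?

P(Y = 1) = 5/19.
Σ X·P over the event = 1·(1/19) + 4·(4/19) = 17/19.
E[X | Y = 1] = (17/19) / (5/19) = 17/5.

17/5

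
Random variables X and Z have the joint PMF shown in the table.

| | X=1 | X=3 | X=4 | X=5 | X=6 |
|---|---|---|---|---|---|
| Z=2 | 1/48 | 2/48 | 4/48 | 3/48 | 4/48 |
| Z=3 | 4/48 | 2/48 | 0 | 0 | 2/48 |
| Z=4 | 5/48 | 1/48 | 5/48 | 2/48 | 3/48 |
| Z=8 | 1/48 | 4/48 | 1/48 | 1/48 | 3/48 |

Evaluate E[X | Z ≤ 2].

31/7

P(Z ≤ 2) = 7/24.
Σ X·P over the event = 1·(1/48) + 3·(2/48) + 4·(4/48) + 5·(3/48) + 6·(4/48) = 31/24.
E[X | Z ≤ 2] = (31/24) / (7/24) = 31/7.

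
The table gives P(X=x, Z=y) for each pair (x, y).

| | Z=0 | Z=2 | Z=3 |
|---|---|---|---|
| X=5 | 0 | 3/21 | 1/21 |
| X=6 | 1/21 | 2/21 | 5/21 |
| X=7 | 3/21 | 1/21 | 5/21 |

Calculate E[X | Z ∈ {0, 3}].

P(Z ∈ {0, 3}) = 5/7.
Σ X·P over the event = 5·(1/21) + 6·(1/21) + 6·(5/21) + 7·(3/21) + 7·(5/21) = 97/21.
E[X | Z ∈ {0, 3}] = (97/21) / (5/7) = 97/15.

97/15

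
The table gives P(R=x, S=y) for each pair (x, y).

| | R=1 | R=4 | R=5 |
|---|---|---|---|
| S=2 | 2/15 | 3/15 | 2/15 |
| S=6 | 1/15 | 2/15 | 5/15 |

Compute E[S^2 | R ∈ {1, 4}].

P(R ∈ {1, 4}) = 8/15.
Σ S^2·P over the event = 4·(2/15) + 36·(1/15) + 4·(3/15) + 36·(2/15) = 128/15.
E[S^2 | R ∈ {1, 4}] = (128/15) / (8/15) = 16.

16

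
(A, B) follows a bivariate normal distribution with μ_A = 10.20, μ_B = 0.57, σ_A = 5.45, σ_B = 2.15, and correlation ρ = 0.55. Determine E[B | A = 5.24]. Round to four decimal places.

-0.5062

For a bivariate normal, E[B | A=x] = μ_B + ρ·(σ_B/σ_A)·(x − μ_A).
E[B | A=5.24] = 0.57 + (0.55)·(2.15/5.45)·(5.24 − (10.20)) = 0.57 + (0.21697)·(-4.96) = -0.5062.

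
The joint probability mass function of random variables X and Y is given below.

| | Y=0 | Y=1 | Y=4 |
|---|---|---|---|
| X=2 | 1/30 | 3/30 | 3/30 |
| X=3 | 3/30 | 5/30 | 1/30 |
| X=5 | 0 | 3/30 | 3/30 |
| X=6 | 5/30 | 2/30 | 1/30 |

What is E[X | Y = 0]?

P(Y = 0) = 3/10.
Σ X·P over the event = 2·(1/30) + 3·(3/30) + 6·(5/30) = 41/30.
E[X | Y = 0] = (41/30) / (3/10) = 41/9.

41/9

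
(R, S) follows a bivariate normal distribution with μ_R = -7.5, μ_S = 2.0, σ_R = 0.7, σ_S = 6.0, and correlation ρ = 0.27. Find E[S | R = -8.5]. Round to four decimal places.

For a bivariate normal, E[S | R=x] = μ_S + ρ·(σ_S/σ_R)·(x − μ_R).
E[S | R=-8.5] = 2.0 + (0.27)·(6.0/0.7)·(-8.5 − (-7.5)) = 2.0 + (2.3143)·(-1) = -0.3143.

-0.3143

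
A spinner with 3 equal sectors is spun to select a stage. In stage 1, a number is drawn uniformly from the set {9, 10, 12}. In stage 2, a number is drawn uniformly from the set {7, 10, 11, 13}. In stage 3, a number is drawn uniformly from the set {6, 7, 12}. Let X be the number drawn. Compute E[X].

E[X | stage 1] = (9+10+12)/3 = 31/3.
E[X | stage 2] = (7+10+11+13)/4 = 41/4.
E[X | stage 3] = (6+7+12)/3 = 25/3.
E[X] = (1/3)·(31/3) + (1/3)·(41/4) + (1/3)·(25/3) = 347/36.

347/36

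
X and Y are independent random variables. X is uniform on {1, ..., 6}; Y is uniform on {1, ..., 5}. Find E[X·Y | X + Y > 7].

39/2

Outcomes with X + Y > 7: (3,5), (4,4), (4,5), (5,3), (5,4), (5,5), (6,2), (6,3), (6,4), (6,5), each with probability 1/30.
E[X·Y | X + Y > 7] = (15 + 16 + 20 + 15 + 20 + 25 + 12 + 18 + 24 + 30) / 10 = 39/2.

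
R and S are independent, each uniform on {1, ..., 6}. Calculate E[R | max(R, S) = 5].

Outcomes with max(R, S) = 5: (1,5), (2,5), (3,5), (4,5), (5,1), (5,2), (5,3), (5,4), (5,5), each with probability 1/36.
E[R | max(R, S) = 5] = (1 + 2 + 3 + 4 + 5 + 5 + 5 + 5 + 5) / 9 = 35/9.

35/9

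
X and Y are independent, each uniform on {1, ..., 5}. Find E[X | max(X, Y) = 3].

Outcomes with max(X, Y) = 3: (1,3), (2,3), (3,1), (3,2), (3,3), each with probability 1/25.
E[X | max(X, Y) = 3] = (1 + 2 + 3 + 3 + 3) / 5 = 12/5.

12/5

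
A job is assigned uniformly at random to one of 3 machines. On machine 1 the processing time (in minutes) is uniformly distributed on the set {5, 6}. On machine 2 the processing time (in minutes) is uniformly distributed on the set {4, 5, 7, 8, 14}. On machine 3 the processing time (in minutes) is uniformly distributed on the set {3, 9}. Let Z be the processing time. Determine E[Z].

191/30

E[Z | machine 1] = (5+6)/2 = 11/2.
E[Z | machine 2] = (4+5+7+8+14)/5 = 38/5.
E[Z | machine 3] = (3+9)/2 = 6.
By the law of total expectation,
E[Z] = (1/3)·(11/2) + (1/3)·(38/5) + (1/3)·(6) = 191/30.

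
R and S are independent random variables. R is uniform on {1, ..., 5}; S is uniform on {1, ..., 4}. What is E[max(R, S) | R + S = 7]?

13/3

Outcomes with R + S = 7: (3,4), (4,3), (5,2), each with probability 1/20.
E[max(R, S) | R + S = 7] = (4 + 4 + 5) / 3 = 13/3.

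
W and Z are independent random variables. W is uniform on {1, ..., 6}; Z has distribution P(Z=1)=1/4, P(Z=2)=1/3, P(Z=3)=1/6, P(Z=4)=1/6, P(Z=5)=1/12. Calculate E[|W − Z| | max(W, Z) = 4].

31/17

P(max(W, Z) = 4) = 17/72.
Summing |W−Z|·P(x,y) over outcomes with max(W, Z) = 4 gives 31/72.
E[|W − Z| | max(W, Z) = 4] = (31/72) / (17/72) = 31/17.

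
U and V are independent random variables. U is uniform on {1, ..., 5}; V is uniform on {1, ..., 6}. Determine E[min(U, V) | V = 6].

P(V = 6) = 1/6.
Summing min(U,V)·P(x,y) over outcomes with V = 6 gives 1/2.
E[min(U, V) | V = 6] = (1/2) / (1/6) = 3.

3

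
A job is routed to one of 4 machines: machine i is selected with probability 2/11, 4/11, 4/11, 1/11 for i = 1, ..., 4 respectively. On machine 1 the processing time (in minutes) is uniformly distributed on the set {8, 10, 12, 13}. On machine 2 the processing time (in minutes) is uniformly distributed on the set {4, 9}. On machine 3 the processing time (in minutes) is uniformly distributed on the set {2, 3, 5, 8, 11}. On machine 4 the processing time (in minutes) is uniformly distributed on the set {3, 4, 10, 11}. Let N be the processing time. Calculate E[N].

777/110

E[N | machine 1] = (8+10+12+13)/4 = 43/4.
E[N | machine 2] = (4+9)/2 = 13/2.
E[N | machine 3] = (2+3+5+8+11)/5 = 29/5.
E[N | machine 4] = (3+4+10+11)/4 = 7.
By the law of total expectation,
E[N] = (2/11)·(43/4) + (4/11)·(13/2) + (4/11)·(29/5) + (1/11)·(7) = 777/110.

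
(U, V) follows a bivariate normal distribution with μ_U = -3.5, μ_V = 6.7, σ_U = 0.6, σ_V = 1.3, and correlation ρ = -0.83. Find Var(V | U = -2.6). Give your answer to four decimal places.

For a bivariate normal, Var(V | U=x) = σ_V²(1 − ρ²).
Var(V | U=-2.6) = (1.3)²·(1 − (-0.83)²) = 1.69·0.3111 = 0.5258.

0.5258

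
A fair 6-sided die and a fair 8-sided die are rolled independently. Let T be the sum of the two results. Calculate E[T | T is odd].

P(T is odd) = 1/2.
Σ over the event: 3·1/24 + 5·1/12 + 7·1/8 + 9·1/8 + 11·1/12 + 13·1/24 = 4.
E[T | T is odd] = (4) / (1/2) = 8.

8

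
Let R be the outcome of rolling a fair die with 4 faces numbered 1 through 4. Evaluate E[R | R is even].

Given R is even, R is equally likely to be any of {2, 4}.
E[R | R is even] = (2 + 4) / 2 = 3.

3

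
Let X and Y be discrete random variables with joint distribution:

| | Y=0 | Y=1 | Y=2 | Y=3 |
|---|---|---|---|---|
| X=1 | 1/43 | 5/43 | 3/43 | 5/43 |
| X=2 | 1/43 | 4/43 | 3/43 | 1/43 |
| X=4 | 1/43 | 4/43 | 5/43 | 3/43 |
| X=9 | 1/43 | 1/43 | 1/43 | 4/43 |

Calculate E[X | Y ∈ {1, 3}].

P(Y ∈ {1, 3}) = 27/43.
Summing X·P(X=x,Y=y) over the conditioning event gives 93/43.
E[X | Y ∈ {1, 3}] = (93/43) / (27/43) = 31/9.

31/9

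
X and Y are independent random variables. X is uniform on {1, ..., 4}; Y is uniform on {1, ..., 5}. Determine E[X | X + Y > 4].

20/7

P(X + Y > 4) = 7/10.
Summing X·P(x,y) over outcomes with X + Y > 4 gives 2.
E[X | X + Y > 4] = (2) / (7/10) = 20/7.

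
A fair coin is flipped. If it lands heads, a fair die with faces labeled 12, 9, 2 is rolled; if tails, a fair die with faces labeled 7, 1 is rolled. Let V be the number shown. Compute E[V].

E[V | heads] = (12+9+2)/3 = 23/3.
E[V | tails] = (7+1)/2 = 4.
E[V] = (1/2)·(23/3) + (1/2)·(4) = 35/6.

35/6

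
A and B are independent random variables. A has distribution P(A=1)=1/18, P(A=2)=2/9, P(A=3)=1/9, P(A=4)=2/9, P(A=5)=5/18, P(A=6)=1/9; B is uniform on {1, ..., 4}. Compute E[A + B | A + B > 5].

P(A + B > 5) = 2/3.
Summing (A+B)·P(x,y) over outcomes with A + B > 5 gives 44/9.
E[A + B | A + B > 5] = (44/9) / (2/3) = 22/3.

22/3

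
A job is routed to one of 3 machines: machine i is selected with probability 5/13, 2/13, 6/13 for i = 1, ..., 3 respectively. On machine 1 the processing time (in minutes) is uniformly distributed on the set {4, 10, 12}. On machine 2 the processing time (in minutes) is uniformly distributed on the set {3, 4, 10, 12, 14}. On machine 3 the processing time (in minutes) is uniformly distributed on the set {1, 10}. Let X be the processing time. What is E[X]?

1403/195

E[X | machine 1] = (4+10+12)/3 = 26/3.
E[X | machine 2] = (3+4+10+12+14)/5 = 43/5.
E[X | machine 3] = (1+10)/2 = 11/2.
By the law of total expectation,
E[X] = (5/13)·(26/3) + (2/13)·(43/5) + (6/13)·(11/2) = 1403/195.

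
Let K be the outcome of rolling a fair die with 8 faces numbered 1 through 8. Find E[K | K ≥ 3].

11/2

Given K ≥ 3, K is equally likely to be any of {3, 4, 5, 6, 7, 8}.
E[K | K ≥ 3] = (3 + 4 + 5 + 6 + 7 + 8) / 6 = 11/2.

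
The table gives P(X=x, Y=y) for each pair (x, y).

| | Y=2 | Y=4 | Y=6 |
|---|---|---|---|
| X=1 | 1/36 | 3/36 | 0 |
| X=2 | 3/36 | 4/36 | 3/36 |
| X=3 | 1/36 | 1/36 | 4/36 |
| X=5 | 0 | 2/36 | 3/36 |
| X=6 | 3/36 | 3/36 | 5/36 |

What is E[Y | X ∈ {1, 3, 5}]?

P(X ∈ {1, 3, 5}) = 5/12.
Σ Y·P over the event = 2·(1/36) + 4·(3/36) + 2·(1/36) + 4·(1/36) + 6·(4/36) + 4·(2/36) + 6·(3/36) = 35/18.
E[Y | X ∈ {1, 3, 5}] = (35/18) / (5/12) = 14/3.

14/3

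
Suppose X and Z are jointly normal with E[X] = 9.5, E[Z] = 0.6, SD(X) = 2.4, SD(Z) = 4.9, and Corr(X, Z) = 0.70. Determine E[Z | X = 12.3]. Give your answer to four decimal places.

4.6017

For a bivariate normal, E[Z | X=x] = μ_Z + ρ·(σ_Z/σ_X)·(x − μ_X).
E[Z | X=12.3] = 0.6 + (0.70)·(4.9/2.4)·(12.3 − (9.5)) = 0.6 + (1.42917)·(2.8) = 4.6017.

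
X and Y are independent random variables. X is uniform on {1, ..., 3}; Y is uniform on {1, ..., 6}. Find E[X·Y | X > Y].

Outcomes with X > Y: (2,1), (3,1), (3,2), each with probability 1/18.
E[X·Y | X > Y] = (2 + 3 + 6) / 3 = 11/3.

11/3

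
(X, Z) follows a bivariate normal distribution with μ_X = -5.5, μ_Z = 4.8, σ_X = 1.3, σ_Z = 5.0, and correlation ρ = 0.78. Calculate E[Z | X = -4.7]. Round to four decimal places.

E[Z | X=x] = μ_Z + ρ(σ_Z/σ_X)(x − μ_X) for jointly normal variables.
E[Z | X=-4.7] = 4.8 + (0.78)·(5.0/1.3)·(-4.7 − (-5.5)) = 4.8 + (3)·(0.8) = 7.2000.

7.2000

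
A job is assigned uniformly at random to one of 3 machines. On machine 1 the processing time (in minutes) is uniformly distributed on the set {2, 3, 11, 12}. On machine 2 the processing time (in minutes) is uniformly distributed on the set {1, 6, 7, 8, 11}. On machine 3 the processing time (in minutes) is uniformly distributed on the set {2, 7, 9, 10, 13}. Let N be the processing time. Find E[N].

109/15

E[N | machine 1] = (2+3+11+12)/4 = 7.
E[N | machine 2] = (1+6+7+8+11)/5 = 33/5.
E[N | machine 3] = (2+7+9+10+13)/5 = 41/5.
E[N] = (1/3)·(7) + (1/3)·(33/5) + (1/3)·(41/5) = 109/15.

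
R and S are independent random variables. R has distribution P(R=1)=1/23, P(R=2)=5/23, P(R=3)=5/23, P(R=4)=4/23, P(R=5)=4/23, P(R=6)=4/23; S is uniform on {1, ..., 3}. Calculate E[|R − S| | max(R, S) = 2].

P(max(R, S) = 2) = 11/69.
Summing |R−S|·P(x,y) over outcomes with max(R, S) = 2 gives 2/23.
E[|R − S| | max(R, S) = 2] = (2/23) / (11/69) = 6/11.

6/11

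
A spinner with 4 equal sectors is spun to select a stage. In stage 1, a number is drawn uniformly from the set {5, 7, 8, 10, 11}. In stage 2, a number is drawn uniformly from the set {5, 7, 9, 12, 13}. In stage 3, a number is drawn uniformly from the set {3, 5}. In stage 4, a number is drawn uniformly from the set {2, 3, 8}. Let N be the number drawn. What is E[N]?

E[N | stage 1] = (5+7+8+10+11)/5 = 41/5.
E[N | stage 2] = (5+7+9+12+13)/5 = 46/5.
E[N | stage 3] = (3+5)/2 = 4.
E[N | stage 4] = (2+3+8)/3 = 13/3.
E[N] = (1/4)·(41/5) + (1/4)·(46/5) + (1/4)·(4) + (1/4)·(13/3) = 193/30.

193/30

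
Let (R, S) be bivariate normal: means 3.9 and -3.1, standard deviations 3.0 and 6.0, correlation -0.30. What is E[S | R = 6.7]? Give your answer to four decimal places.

-4.7800

The regression of S on R has slope ρ·σ_S/σ_R and passes through (μ_R, μ_S).
E[S | R=6.7] = -3.1 + (-0.30)·(6.0/3.0)·(6.7 − (3.9)) = -3.1 + (-0.6)·(2.8) = -4.7800.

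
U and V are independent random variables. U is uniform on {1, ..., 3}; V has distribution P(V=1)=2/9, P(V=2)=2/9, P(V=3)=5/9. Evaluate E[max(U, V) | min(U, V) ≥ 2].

P(min(U, V) ≥ 2) = 14/27.
Summing max(U,V)·P(x,y) over outcomes with min(U, V) ≥ 2 gives 40/27.
E[max(U, V) | min(U, V) ≥ 2] = (40/27) / (14/27) = 20/7.

20/7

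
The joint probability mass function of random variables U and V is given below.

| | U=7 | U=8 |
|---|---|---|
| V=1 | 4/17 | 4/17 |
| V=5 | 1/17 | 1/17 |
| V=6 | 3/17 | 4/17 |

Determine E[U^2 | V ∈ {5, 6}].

P(V ∈ {5, 6}) = 9/17.
Σ U^2·P over the event = 49·(1/17) + 49·(3/17) + 64·(1/17) + 64·(4/17) = 516/17.
E[U^2 | V ∈ {5, 6}] = (516/17) / (9/17) = 172/3.

172/3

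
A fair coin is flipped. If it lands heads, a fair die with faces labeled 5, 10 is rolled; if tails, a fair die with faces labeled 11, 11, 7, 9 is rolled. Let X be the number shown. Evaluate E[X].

17/2

E[X | heads] = (5+10)/2 = 15/2.
E[X | tails] = (11+11+7+9)/4 = 19/2.
By the law of total expectation,
E[X] = (1/2)·(15/2) + (1/2)·(19/2) = 17/2.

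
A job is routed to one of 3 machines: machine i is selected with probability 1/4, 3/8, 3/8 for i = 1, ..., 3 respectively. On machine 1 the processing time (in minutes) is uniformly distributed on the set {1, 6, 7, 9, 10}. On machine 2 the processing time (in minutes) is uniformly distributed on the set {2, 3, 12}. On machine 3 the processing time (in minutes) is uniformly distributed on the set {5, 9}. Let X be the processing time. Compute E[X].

E[X | machine 1] = (1+6+7+9+10)/5 = 33/5.
E[X | machine 2] = (2+3+12)/3 = 17/3.
E[X | machine 3] = (5+9)/2 = 7.
By the law of total expectation,
E[X] = (1/4)·(33/5) + (3/8)·(17/3) + (3/8)·(7) = 32/5.

32/5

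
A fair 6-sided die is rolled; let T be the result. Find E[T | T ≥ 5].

11/2

Given T ≥ 5, T is equally likely to be any of {5, 6}.
E[T | T ≥ 5] = (5 + 6) / 2 = 11/2.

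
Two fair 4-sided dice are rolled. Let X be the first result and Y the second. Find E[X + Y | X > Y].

Outcomes with X > Y: (2,1), (3,1), (3,2), (4,1), (4,2), (4,3), each with probability 1/16.
E[X + Y | X > Y] = (3 + 4 + 5 + 5 + 6 + 7) / 6 = 5.

5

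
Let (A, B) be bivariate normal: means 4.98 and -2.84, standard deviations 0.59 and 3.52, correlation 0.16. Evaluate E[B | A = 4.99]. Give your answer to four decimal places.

-2.8305

E[B | A=x] = μ_B + ρ(σ_B/σ_A)(x − μ_A) for jointly normal variables.
E[B | A=4.99] = -2.84 + (0.16)·(3.52/0.59)·(4.99 − (4.98)) = -2.84 + (0.95458)·(0.01) = -2.8305.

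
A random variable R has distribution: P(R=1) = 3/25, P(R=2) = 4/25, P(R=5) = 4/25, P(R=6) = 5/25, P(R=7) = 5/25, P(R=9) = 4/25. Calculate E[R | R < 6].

31/11

P(R < 6) = 11/25.
Σ over the event: 1·3/25 + 2·4/25 + 5·4/25 = 31/25.
E[R | R < 6] = (31/25) / (11/25) = 31/11.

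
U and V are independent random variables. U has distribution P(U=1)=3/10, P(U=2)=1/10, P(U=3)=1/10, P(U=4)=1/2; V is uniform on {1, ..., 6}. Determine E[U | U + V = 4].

P(U + V = 4) = 1/12.
Summing U·P(x,y) over outcomes with U + V = 4 gives 2/15.
E[U | U + V = 4] = (2/15) / (1/12) = 8/5.

8/5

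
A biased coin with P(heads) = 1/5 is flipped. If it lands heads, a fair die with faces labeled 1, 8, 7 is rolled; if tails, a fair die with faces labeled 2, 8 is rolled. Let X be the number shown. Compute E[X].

E[X | heads] = (1+8+7)/3 = 16/3.
E[X | tails] = (2+8)/2 = 5.
By the law of total expectation,
E[X] = (1/5)·(16/3) + (4/5)·(5) = 76/15.

76/15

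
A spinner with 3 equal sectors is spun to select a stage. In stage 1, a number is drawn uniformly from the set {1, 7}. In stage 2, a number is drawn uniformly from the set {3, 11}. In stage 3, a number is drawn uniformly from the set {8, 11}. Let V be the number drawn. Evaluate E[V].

E[V | stage 1] = (1+7)/2 = 4.
E[V | stage 2] = (3+11)/2 = 7.
E[V | stage 3] = (8+11)/2 = 19/2.
By the law of total expectation,
E[V] = (1/3)·(4) + (1/3)·(7) + (1/3)·(19/2) = 41/6.

41/6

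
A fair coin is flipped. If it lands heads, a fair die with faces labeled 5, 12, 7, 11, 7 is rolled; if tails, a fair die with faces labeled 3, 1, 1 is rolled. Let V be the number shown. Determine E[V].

E[V | heads] = (5+12+7+11+7)/5 = 42/5.
E[V | tails] = (3+1+1)/3 = 5/3.
By the law of total expectation,
E[V] = (1/2)·(42/5) + (1/2)·(5/3) = 151/30.

151/30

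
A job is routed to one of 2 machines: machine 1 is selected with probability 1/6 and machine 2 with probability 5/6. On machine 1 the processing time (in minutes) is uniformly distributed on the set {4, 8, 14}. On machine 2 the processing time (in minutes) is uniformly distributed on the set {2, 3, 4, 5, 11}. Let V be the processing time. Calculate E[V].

E[V | machine 1] = (4+8+14)/3 = 26/3.
E[V | machine 2] = (2+3+4+5+11)/5 = 5.
E[V] = (1/6)·(26/3) + (5/6)·(5) = 101/18.

101/18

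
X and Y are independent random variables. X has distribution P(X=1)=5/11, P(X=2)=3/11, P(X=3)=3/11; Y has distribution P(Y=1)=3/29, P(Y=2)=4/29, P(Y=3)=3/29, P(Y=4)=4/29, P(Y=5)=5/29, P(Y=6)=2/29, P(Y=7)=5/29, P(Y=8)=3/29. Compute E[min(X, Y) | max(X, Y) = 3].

31/18

P(max(X, Y) = 3) = 54/319.
Summing min(X,Y)·P(x,y) over outcomes with max(X, Y) = 3 gives 93/319.
E[min(X, Y) | max(X, Y) = 3] = (93/319) / (54/319) = 31/18.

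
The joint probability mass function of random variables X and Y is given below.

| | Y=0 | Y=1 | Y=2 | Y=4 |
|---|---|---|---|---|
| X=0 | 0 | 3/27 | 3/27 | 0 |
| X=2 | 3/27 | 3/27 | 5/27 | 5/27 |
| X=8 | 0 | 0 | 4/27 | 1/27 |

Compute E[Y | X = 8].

P(X = 8) = 5/27.
Σ Y·P over the event = 2·(4/27) + 4·(1/27) = 4/9.
E[Y | X = 8] = (4/9) / (5/27) = 12/5.

12/5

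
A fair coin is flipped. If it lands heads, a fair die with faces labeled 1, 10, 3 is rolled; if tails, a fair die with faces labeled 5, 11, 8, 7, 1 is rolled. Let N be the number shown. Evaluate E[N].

83/15

E[N | heads] = (1+10+3)/3 = 14/3.
E[N | tails] = (5+11+8+7+1)/5 = 32/5.
By the law of total expectation,
E[N] = (1/2)·(14/3) + (1/2)·(32/5) = 83/15.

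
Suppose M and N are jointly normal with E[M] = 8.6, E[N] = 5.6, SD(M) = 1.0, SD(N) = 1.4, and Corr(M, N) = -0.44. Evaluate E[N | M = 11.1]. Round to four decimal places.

The regression of N on M has slope ρ·σ_N/σ_M and passes through (μ_M, μ_N).
E[N | M=11.1] = 5.6 + (-0.44)·(1.4/1.0)·(11.1 − (8.6)) = 5.6 + (-0.616)·(2.5) = 4.0600.

4.0600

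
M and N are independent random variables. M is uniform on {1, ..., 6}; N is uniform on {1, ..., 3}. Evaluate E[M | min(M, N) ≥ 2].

Outcomes with min(M, N) ≥ 2: (2,2), (2,3), (3,2), (3,3), (4,2), (4,3), (5,2), (5,3), (6,2), (6,3), each with probability 1/18.
E[M | min(M, N) ≥ 2] = (2 + 2 + 3 + 3 + 4 + 4 + 5 + 5 + 6 + 6) / 10 = 4.

4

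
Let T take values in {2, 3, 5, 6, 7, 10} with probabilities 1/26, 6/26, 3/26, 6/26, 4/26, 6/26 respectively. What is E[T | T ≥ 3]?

P(T ≥ 3) = 25/26.
Σ over the event: 3·3/13 + 5·3/26 + 6·3/13 + 7·2/13 + 10·3/13 = 157/26.
E[T | T ≥ 3] = (157/26) / (25/26) = 157/25.

157/25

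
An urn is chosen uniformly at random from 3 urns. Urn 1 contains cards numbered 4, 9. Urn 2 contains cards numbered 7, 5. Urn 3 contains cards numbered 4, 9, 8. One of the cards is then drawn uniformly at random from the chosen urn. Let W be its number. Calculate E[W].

E[W | urn 1] = (4+9)/2 = 13/2.
E[W | urn 2] = (7+5)/2 = 6.
E[W | urn 3] = (4+9+8)/3 = 7.
By the law of total expectation,
E[W] = (1/3)·(13/2) + (1/3)·(6) + (1/3)·(7) = 13/2.

13/2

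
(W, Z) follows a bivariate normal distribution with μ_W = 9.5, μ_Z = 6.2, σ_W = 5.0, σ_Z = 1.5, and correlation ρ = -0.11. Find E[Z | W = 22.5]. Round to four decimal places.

For a bivariate normal, E[Z | W=x] = μ_Z + ρ·(σ_Z/σ_W)·(x − μ_W).
E[Z | W=22.5] = 6.2 + (-0.11)·(1.5/5.0)·(22.5 − (9.5)) = 6.2 + (-0.033)·(13) = 5.7710.

5.7710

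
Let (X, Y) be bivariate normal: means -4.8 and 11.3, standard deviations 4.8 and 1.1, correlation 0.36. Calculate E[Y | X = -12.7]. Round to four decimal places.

10.6483

The regression of Y on X has slope ρ·σ_Y/σ_X and passes through (μ_X, μ_Y).
E[Y | X=-12.7] = 11.3 + (0.36)·(1.1/4.8)·(-12.7 − (-4.8)) = 11.3 + (0.0825)·(-7.9) = 10.6483.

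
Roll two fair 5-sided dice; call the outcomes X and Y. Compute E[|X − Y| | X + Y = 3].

Outcomes with X + Y = 3: (1,2), (2,1), each with probability 1/25.
E[|X − Y| | X + Y = 3] = (1 + 1) / 2 = 1.

1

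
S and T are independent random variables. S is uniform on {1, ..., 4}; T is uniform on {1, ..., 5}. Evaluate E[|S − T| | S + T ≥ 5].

12/7

P(S + T ≥ 5) = 7/10.
Summing |S−T|·P(x,y) over outcomes with S + T ≥ 5 gives 6/5.
E[|S − T| | S + T ≥ 5] = (6/5) / (7/10) = 12/7.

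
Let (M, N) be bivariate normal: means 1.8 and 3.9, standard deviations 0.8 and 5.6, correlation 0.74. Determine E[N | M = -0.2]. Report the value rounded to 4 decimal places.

The regression of N on M has slope ρ·σ_N/σ_M and passes through (μ_M, μ_N).
E[N | M=-0.2] = 3.9 + (0.74)·(5.6/0.8)·(-0.2 − (1.8)) = 3.9 + (5.18)·(-2) = -6.4600.

-6.4600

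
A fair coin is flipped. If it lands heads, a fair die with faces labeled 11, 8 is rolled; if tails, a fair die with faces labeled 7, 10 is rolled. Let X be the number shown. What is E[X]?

E[X | heads] = (11+8)/2 = 19/2.
E[X | tails] = (7+10)/2 = 17/2.
By the law of total expectation,
E[X] = (1/2)·(19/2) + (1/2)·(17/2) = 9.

9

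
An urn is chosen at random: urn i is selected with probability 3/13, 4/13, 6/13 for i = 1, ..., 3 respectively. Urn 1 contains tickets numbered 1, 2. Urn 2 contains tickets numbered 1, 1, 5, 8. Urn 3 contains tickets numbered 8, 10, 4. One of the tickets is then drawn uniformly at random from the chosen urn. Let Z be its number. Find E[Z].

127/26

E[Z | urn 1] = (1+2)/2 = 3/2.
E[Z | urn 2] = (1+1+5+8)/4 = 15/4.
E[Z | urn 3] = (8+10+4)/3 = 22/3.
By the law of total expectation,
E[Z] = (3/13)·(3/2) + (4/13)·(15/4) + (6/13)·(22/3) = 127/26.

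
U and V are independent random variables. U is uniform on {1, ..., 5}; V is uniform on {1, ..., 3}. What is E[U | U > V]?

35/9

Outcomes with U > V: (2,1), (3,1), (3,2), (4,1), (4,2), (4,3), (5,1), (5,2), (5,3), each with probability 1/15.
E[U | U > V] = (2 + 3 + 3 + 4 + 4 + 4 + 5 + 5 + 5) / 9 = 35/9.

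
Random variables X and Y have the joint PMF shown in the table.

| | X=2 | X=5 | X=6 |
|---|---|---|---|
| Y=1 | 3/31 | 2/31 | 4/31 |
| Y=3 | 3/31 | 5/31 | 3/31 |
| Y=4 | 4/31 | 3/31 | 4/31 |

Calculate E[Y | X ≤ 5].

P(X ≤ 5) = 20/31.
Σ Y·P over the event = 1·(3/31) + 3·(3/31) + 4·(4/31) + 1·(2/31) + 3·(5/31) + 4·(3/31) = 57/31.
E[Y | X ≤ 5] = (57/31) / (20/31) = 57/20.

57/20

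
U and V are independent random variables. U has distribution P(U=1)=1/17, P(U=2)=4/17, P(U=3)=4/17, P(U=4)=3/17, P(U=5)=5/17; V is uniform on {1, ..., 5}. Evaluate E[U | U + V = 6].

58/17

P(U + V = 6) = 1/5.
Summing U·P(x,y) over outcomes with U + V = 6 gives 58/85.
E[U | U + V = 6] = (58/85) / (1/5) = 58/17.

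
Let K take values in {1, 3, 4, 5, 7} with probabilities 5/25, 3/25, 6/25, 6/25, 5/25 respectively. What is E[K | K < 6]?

P(K < 6) = 4/5.
Σ over the event: 1·1/5 + 3·3/25 + 4·6/25 + 5·6/25 = 68/25.
E[K | K < 6] = (68/25) / (4/5) = 17/5.

17/5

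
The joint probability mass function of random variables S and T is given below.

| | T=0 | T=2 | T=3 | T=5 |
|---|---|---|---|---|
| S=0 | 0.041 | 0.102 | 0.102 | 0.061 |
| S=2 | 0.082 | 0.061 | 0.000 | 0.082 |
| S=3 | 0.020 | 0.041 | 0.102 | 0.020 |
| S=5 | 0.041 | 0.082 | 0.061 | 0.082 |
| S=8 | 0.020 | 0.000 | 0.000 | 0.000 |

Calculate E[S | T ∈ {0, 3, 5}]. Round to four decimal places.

P(T ∈ {0, 3, 5}) = 0.714.
Summing S·P(S=x,T=y) over the conditioning event gives 1.834.
E[S | T ∈ {0, 3, 5}] = (1.834) / (0.714) = 2.5686.

2.5686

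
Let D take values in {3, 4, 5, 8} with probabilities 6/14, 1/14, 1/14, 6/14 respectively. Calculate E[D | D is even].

P(D is even) = 1/2.
Σ over the event: 4·1/14 + 8·3/7 = 26/7.
E[D | D is even] = (26/7) / (1/2) = 52/7.

52/7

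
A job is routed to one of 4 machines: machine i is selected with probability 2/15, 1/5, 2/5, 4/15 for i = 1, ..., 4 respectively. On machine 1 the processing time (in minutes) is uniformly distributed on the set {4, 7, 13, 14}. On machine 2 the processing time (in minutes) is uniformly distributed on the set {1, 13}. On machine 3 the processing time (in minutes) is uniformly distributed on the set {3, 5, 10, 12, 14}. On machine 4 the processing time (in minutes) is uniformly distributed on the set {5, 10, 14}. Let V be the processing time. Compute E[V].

1972/225

E[V | machine 1] = (4+7+13+14)/4 = 19/2.
E[V | machine 2] = (1+13)/2 = 7.
E[V | machine 3] = (3+5+10+12+14)/5 = 44/5.
E[V | machine 4] = (5+10+14)/3 = 29/3.
E[V] = (2/15)·(19/2) + (1/5)·(7) + (2/5)·(44/5) + (4/15)·(29/3) = 1972/225.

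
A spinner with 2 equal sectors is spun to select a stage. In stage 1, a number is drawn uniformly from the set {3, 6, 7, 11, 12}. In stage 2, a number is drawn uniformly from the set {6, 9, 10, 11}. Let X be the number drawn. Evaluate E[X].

42/5

E[X | stage 1] = (3+6+7+11+12)/5 = 39/5.
E[X | stage 2] = (6+9+10+11)/4 = 9.
By the law of total expectation,
E[X] = (1/2)·(39/5) + (1/2)·(9) = 42/5.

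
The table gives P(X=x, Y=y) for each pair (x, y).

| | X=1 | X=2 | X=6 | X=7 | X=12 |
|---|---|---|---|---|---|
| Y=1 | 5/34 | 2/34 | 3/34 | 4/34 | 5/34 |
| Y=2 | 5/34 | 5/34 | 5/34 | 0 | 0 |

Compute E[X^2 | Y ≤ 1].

1037/19

P(Y ≤ 1) = 19/34.
Σ X^2·P over the event = 1·(5/34) + 4·(2/34) + 36·(3/34) + 49·(4/34) + 144·(5/34) = 61/2.
E[X^2 | Y ≤ 1] = (61/2) / (19/34) = 1037/19.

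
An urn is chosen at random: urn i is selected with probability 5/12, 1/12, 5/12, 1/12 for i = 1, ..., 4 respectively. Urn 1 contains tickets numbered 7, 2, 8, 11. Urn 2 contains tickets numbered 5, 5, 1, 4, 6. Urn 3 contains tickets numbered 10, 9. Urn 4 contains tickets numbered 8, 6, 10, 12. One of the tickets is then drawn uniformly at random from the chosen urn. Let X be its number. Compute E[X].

E[X | urn 1] = (7+2+8+11)/4 = 7.
E[X | urn 2] = (5+5+1+4+6)/5 = 21/5.
E[X | urn 3] = (10+9)/2 = 19/2.
E[X | urn 4] = (8+6+10+12)/4 = 9.
E[X] = (5/12)·(7) + (1/12)·(21/5) + (5/12)·(19/2) + (1/12)·(9) = 319/40.

319/40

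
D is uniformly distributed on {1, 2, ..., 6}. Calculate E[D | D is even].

Given D is even, D is equally likely to be any of {2, 4, 6}.
E[D | D is even] = (2 + 4 + 6) / 3 = 4.

4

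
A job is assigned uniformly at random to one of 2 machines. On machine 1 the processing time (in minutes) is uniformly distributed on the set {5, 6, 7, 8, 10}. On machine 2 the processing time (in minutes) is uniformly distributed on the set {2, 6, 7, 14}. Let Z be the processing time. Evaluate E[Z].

E[Z | machine 1] = (5+6+7+8+10)/5 = 36/5.
E[Z | machine 2] = (2+6+7+14)/4 = 29/4.
E[Z] = (1/2)·(36/5) + (1/2)·(29/4) = 289/40.

289/40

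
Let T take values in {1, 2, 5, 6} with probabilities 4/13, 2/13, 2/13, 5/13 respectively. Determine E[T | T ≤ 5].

P(T ≤ 5) = 8/13.
Σ over the event: 1·4/13 + 2·2/13 + 5·2/13 = 18/13.
E[T | T ≤ 5] = (18/13) / (8/13) = 9/4.

9/4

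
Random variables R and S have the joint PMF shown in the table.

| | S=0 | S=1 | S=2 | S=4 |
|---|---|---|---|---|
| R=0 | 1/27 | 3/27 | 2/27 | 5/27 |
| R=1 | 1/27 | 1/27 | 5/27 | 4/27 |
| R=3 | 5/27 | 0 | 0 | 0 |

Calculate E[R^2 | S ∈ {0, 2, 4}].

55/23

P(S ∈ {0, 2, 4}) = 23/27.
Σ R^2·P over the event = 0·(1/27) + 0·(2/27) + 0·(5/27) + 1·(1/27) + 1·(5/27) + 1·(4/27) + 9·(5/27) = 55/27.
E[R^2 | S ∈ {0, 2, 4}] = (55/27) / (23/27) = 55/23.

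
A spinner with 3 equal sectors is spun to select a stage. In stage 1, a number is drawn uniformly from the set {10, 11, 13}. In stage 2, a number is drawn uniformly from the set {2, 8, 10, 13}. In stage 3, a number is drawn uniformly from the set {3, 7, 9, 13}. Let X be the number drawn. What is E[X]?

E[X | stage 1] = (10+11+13)/3 = 34/3.
E[X | stage 2] = (2+8+10+13)/4 = 33/4.
E[X | stage 3] = (3+7+9+13)/4 = 8.
By the law of total expectation,
E[X] = (1/3)·(34/3) + (1/3)·(33/4) + (1/3)·(8) = 331/36.

331/36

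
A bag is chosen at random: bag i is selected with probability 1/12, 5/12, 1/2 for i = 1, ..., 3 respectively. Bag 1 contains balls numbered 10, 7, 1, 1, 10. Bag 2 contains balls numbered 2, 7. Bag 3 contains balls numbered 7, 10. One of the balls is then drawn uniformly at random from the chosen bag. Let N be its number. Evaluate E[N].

E[N | bag 1] = (10+7+1+1+10)/5 = 29/5.
E[N | bag 2] = (2+7)/2 = 9/2.
E[N | bag 3] = (7+10)/2 = 17/2.
By the law of total expectation,
E[N] = (1/12)·(29/5) + (5/12)·(9/2) + (1/2)·(17/2) = 793/120.

793/120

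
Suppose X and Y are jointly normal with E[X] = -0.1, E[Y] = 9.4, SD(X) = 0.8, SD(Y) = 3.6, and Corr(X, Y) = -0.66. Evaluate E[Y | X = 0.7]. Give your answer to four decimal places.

E[Y | X=x] = μ_Y + ρ(σ_Y/σ_X)(x − μ_X) for jointly normal variables.
E[Y | X=0.7] = 9.4 + (-0.66)·(3.6/0.8)·(0.7 − (-0.1)) = 9.4 + (-2.97)·(0.8) = 7.0240.

7.0240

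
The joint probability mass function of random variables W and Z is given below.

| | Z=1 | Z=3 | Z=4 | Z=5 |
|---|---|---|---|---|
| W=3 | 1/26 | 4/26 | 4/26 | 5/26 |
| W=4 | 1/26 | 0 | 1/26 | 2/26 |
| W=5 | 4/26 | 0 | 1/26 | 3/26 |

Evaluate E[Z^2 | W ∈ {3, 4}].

P(W ∈ {3, 4}) = 9/13.
Summing Z^2·P(W=x,Z=y) over the conditioning event gives 293/26.
E[Z^2 | W ∈ {3, 4}] = (293/26) / (9/13) = 293/18.

293/18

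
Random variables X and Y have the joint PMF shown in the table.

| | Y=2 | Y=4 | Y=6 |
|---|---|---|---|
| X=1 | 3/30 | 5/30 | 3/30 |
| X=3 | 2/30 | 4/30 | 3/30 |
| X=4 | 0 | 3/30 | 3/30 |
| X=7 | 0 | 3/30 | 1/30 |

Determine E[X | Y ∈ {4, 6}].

81/25

P(Y ∈ {4, 6}) = 5/6.
Σ X·P over the event = 1·(5/30) + 1·(3/30) + 3·(4/30) + 3·(3/30) + 4·(3/30) + 4·(3/30) + 7·(3/30) + 7·(1/30) = 27/10.
E[X | Y ∈ {4, 6}] = (27/10) / (5/6) = 81/25.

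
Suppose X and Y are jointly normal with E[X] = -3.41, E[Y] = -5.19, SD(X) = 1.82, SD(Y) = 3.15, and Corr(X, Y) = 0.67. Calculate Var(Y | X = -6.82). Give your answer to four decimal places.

5.4683

The conditional variance in a bivariate normal is σ_Y²(1 − ρ²), independent of x.
Var(Y | X=-6.82) = (3.15)²·(1 − (0.67)²) = 9.9225·0.5511 = 5.4683.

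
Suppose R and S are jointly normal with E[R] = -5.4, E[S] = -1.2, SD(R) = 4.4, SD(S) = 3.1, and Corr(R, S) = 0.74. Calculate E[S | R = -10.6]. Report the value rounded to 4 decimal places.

For a bivariate normal, E[S | R=x] = μ_S + ρ·(σ_S/σ_R)·(x − μ_R).
E[S | R=-10.6] = -1.2 + (0.74)·(3.1/4.4)·(-10.6 − (-5.4)) = -1.2 + (0.52136)·(-5.2) = -3.9111.

-3.9111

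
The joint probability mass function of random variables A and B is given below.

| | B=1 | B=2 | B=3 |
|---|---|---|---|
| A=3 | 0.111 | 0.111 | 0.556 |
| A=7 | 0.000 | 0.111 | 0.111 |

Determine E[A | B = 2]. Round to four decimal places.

P(B = 2) = 0.222.
Summing A·P(A=x,B=y) over the conditioning event gives 1.110.
E[A | B = 2] = (1.110) / (0.222) = 5.0000.

5.0000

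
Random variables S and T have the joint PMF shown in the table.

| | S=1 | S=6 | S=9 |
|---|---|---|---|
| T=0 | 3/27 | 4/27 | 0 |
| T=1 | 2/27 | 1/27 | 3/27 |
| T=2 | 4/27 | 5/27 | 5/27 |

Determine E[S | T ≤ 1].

62/13

P(T ≤ 1) = 13/27.
Summing S·P(S=x,T=y) over the conditioning event gives 62/27.
E[S | T ≤ 1] = (62/27) / (13/27) = 62/13.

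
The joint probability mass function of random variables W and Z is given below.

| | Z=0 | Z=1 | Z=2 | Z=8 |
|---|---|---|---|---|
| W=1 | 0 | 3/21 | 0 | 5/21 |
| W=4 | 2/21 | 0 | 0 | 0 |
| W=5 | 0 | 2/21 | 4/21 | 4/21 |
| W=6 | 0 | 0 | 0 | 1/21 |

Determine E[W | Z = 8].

31/10

P(Z = 8) = 10/21.
Σ W·P over the event = 1·(5/21) + 5·(4/21) + 6·(1/21) = 31/21.
E[W | Z = 8] = (31/21) / (10/21) = 31/10.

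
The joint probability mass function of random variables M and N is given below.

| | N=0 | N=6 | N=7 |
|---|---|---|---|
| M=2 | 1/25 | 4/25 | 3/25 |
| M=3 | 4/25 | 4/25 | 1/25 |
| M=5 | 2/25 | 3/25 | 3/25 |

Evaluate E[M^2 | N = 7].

96/7

P(N = 7) = 7/25.
Σ M^2·P over the event = 4·(3/25) + 9·(1/25) + 25·(3/25) = 96/25.
E[M^2 | N = 7] = (96/25) / (7/25) = 96/7.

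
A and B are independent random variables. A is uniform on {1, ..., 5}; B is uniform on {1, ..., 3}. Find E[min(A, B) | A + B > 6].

Outcomes with A + B > 6: (4,3), (5,2), (5,3), each with probability 1/15.
E[min(A, B) | A + B > 6] = (3 + 2 + 3) / 3 = 8/3.

8/3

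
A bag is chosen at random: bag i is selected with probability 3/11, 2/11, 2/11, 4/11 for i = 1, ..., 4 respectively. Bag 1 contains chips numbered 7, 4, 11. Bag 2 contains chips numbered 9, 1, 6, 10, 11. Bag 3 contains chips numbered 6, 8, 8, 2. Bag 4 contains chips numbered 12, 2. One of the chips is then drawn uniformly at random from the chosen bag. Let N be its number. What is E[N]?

384/55

E[N | bag 1] = (7+4+11)/3 = 22/3.
E[N | bag 2] = (9+1+6+10+11)/5 = 37/5.
E[N | bag 3] = (6+8+8+2)/4 = 6.
E[N | bag 4] = (12+2)/2 = 7.
E[N] = (3/11)·(22/3) + (2/11)·(37/5) + (2/11)·(6) + (4/11)·(7) = 384/55.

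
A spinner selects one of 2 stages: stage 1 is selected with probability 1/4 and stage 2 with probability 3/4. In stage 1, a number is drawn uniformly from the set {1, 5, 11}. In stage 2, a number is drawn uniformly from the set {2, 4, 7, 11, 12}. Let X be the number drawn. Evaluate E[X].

E[X | stage 1] = (1+5+11)/3 = 17/3.
E[X | stage 2] = (2+4+7+11+12)/5 = 36/5.
E[X] = (1/4)·(17/3) + (3/4)·(36/5) = 409/60.

409/60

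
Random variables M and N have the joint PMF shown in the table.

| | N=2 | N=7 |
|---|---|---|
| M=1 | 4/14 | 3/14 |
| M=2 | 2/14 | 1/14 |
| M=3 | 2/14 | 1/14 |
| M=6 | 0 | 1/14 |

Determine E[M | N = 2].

7/4

P(N = 2) = 4/7.
Σ M·P over the event = 1·(4/14) + 2·(2/14) + 3·(2/14) = 1.
E[M | N = 2] = (1) / (4/7) = 7/4.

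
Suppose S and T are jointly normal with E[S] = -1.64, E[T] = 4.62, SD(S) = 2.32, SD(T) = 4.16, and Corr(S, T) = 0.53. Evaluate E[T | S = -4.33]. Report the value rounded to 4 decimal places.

2.0636

E[T | S=x] = μ_T + ρ(σ_T/σ_S)(x − μ_S) for jointly normal variables.
E[T | S=-4.33] = 4.62 + (0.53)·(4.16/2.32)·(-4.33 − (-1.64)) = 4.62 + (0.95034)·(-2.69) = 2.0636.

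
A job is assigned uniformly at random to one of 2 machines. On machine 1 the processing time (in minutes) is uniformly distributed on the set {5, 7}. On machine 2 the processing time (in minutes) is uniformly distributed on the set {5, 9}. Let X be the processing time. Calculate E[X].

13/2

E[X | machine 1] = (5+7)/2 = 6.
E[X | machine 2] = (5+9)/2 = 7.
By the law of total expectation,
E[X] = (1/2)·(6) + (1/2)·(7) = 13/2.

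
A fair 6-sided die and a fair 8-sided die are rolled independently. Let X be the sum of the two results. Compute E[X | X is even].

8

P(X is even) = 1/2.
Σ over the event: 2·1/48 + 4·1/16 + 6·5/48 + 8·1/8 + 10·5/48 + 12·1/16 + 14·1/48 = 4.
E[X | X is even] = (4) / (1/2) = 8.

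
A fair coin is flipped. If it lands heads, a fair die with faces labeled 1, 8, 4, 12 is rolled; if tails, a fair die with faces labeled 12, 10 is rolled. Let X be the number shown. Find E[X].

E[X | heads] = (1+8+4+12)/4 = 25/4.
E[X | tails] = (12+10)/2 = 11.
By the law of total expectation,
E[X] = (1/2)·(25/4) + (1/2)·(11) = 69/8.

69/8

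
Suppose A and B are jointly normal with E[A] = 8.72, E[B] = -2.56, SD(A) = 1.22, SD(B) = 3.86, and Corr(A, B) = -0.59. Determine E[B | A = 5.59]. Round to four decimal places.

The regression of B on A has slope ρ·σ_B/σ_A and passes through (μ_A, μ_B).
E[B | A=5.59] = -2.56 + (-0.59)·(3.86/1.22)·(5.59 − (8.72)) = -2.56 + (-1.8667)·(-3.13) = 3.2828.

3.2828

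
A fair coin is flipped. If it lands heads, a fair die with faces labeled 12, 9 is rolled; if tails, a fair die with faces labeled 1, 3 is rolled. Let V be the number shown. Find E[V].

25/4

E[V | heads] = (12+9)/2 = 21/2.
E[V | tails] = (1+3)/2 = 2.
By the law of total expectation,
E[V] = (1/2)·(21/2) + (1/2)·(2) = 25/4.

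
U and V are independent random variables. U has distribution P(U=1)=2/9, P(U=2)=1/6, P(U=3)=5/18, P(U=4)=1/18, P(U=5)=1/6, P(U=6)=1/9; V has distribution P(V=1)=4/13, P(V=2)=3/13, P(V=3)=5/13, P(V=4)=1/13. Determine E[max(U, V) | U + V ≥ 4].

P(U + V ≥ 4) = 97/117.
Summing max(U,V)·P(x,y) over outcomes with U + V ≥ 4 gives 29/9.
E[max(U, V) | U + V ≥ 4] = (29/9) / (97/117) = 377/97.

377/97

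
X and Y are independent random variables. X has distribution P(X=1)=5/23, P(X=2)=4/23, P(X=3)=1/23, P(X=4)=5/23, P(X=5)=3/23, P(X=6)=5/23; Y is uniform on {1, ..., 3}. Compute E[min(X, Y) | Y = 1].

P(Y = 1) = 1/3.
Summing min(X,Y)·P(x,y) over outcomes with Y = 1 gives 1/3.
E[min(X, Y) | Y = 1] = (1/3) / (1/3) = 1.

1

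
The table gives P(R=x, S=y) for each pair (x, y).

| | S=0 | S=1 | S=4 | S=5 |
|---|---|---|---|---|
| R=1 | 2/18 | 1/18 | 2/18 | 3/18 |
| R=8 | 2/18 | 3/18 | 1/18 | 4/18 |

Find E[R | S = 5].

P(S = 5) = 7/18.
Σ R·P over the event = 1·(3/18) + 8·(4/18) = 35/18.
E[R | S = 5] = (35/18) / (7/18) = 5.

5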